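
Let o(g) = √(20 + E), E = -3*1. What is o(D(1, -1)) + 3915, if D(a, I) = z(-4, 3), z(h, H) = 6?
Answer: 3915 + √17 ≈ 3919.1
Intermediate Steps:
E = -3
D(a, I) = 6
o(g) = √17 (o(g) = √(20 - 3) = √17)
o(D(1, -1)) + 3915 = √17 + 3915 = 3915 + √17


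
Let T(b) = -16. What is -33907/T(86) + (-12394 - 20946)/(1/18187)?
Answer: -9701639373/16 ≈ -6.0635e+8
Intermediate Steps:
-33907/T(86) + (-12394 - 20946)/(1/18187) = -33907/(-16) + (-12394 - 20946)/(1/18187) = -33907*(-1/16) - 33340/1/18187 = 33907/16 - 33340*18187 = 33907/16 - 606354580 = -9701639373/16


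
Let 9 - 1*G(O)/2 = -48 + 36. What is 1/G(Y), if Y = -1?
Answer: 1/42 ≈ 0.023810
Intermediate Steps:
G(O) = 42 (G(O) = 18 - 2*(-48 + 36) = 18 - 2*(-12) = 18 + 24 = 42)
1/G(Y) = 1/42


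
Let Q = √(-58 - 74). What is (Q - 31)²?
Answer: 829 - 124*I*√33 ≈ 829.0 - 712.33*I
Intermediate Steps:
Q = 2*I*√33 (Q = √(-132) = 2*I*√33 ≈ 11.489*I)
(Q - 31)² = (2*I*√33 - 31)² = (-31 + 2*I*√33)²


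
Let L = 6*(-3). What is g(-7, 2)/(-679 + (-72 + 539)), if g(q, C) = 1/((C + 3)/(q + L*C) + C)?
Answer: -43/17172 ≈ -0.0025041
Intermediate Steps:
L = -18
g(q, C) = 1/(C + (3 + C)/(q - 18*C)) (g(q, C) = 1/((C + 3)/(q - 18*C) + C) = 1/((3 + C)/(q - 18*C) + C) = 1/(C + (3 + C)/(q - 18*C)))
g(-7, 2)/(-679 + (-72 + 539)) = ((-7 - 18*2)/(3 + 2 - 18*2² + 2*(-7)))/(-679 + (-72 + 539)) = ((-7 - 36)/(3 + 2 - 18*4 - 14))/(-679 + 467) = (-43/(3 + 2 - 72 - 14))/(-212) = (-43/(-81))*(-1/212) = -1/81*(-43)*(-1/212) = (43/81)*(-1/212) = -43/17172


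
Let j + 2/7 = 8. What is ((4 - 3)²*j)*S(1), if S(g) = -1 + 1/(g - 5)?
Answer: -135/14 ≈ -9.6429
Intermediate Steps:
j = 54/7 (j = -2/7 + 8 = 54/7 ≈ 7.7143)
S(g) = -1 + 1/(-5 + g)
((4 - 3)²*j)*S(1) = ((4 - 3)²*(54/7))*((6 - 1*1)/(-5 + 1)) = (1²*(54/7))*((6 - 1)/(-4)) = (1*(54/7))*(-¼*5) = (54/7)*(-5/4) = -135/14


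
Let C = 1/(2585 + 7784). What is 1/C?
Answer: 10369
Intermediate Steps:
C = 1/10369 ≈ 9.6441e-5
1/C = 1/(1/10369) = 10369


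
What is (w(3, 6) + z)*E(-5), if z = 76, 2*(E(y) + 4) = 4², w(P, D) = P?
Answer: 316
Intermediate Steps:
E(y) = 4 (E(y) = -4 + (½)*4² = -4 + (½)*16 = -4 + 8 = 4)
(w(3, 6) + z)*E(-5) = (3 + 76)*4 = 79*4 = 316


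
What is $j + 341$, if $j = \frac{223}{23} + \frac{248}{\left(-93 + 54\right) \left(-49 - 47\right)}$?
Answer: $\frac{3775601}{10764} \approx 350.76$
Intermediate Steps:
$j = \frac{105077}{10764}$ ($j = 223 \cdot \frac{1}{23} + \frac{248}{\left(-39\right) \left(-96\right)} = \frac{223}{23} + \frac{248}{3744} = \frac{223}{23} + 248 \cdot \frac{1}{3744} = \frac{223}{23} + \frac{31}{468} = \frac{105077}{10764} \approx 9.7619$)
$j + 341 = \frac{105077}{10764} + 341 = \frac{3775601}{10764}$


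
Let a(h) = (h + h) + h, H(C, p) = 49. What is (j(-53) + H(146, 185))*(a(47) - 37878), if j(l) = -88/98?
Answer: -12706587/7 ≈ -1.8152e+6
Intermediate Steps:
a(h) = 3*h (a(h) = 2*h + h = 3*h)
j(l) = -44/49 (j(l) = -88*1/98 = -44/49)
(j(-53) + H(146, 185))*(a(47) - 37878) = (-44/49 + 49)*(3*47 - 37878) = 2357*(141 - 37878)/49 = (2357/49)*(-37737) = -12706587/7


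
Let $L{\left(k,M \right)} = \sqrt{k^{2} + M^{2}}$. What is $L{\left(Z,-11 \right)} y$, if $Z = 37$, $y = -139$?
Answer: $- 139 \sqrt{1490} \approx -5365.5$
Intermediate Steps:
$L{\left(k,M \right)} = \sqrt{M^{2} + k^{2}}$
$L{\left(Z,-11 \right)} y = \sqrt{\left(-11\right)^{2} + 37^{2}} \left(-139\right) = \sqrt{121 + 1369} \left(-139\right) = \sqrt{1490} \left(-139\right) = - 139 \sqrt{1490}$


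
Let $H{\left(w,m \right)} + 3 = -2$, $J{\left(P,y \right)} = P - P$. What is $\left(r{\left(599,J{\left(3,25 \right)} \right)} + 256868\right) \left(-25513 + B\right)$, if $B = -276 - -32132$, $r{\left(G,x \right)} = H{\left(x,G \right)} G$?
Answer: $1610316439$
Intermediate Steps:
$J{\left(P,y \right)} = 0$
$H{\left(w,m \right)} = -5$ ($H{\left(w,m \right)} = -3 - 2 = -5$)
$r{\left(G,x \right)} = - 5 G$
$B = 31856$ ($B = -276 + 32132 = 31856$)
$\left(r{\left(599,J{\left(3,25 \right)} \right)} + 256868\right) \left(-25513 + B\right) = \left(\left(-5\right) 599 + 256868\right) \left(-25513 + 31856\right) = \left(-2995 + 256868\right) 6343 = 253873 \cdot 6343 = 1610316439$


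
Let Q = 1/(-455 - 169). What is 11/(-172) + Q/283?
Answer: -485671/7593456 ≈ -0.063959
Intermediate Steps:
Q = -1/624 (Q = 1/(-624) = -1/624 ≈ -0.0016026)
11/(-172) + Q/283 = 11/(-172) - 1/624/283 = 11*(-1/172) - 1/624*1/283 = -11/172 - 1/176592 = -485671/7593456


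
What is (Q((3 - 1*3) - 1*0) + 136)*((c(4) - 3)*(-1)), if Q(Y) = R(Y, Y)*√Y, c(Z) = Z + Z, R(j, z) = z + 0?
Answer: -680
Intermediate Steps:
R(j, z) = z
c(Z) = 2*Z
Q(Y) = Y^(3/2) (Q(Y) = Y*√Y = Y^(3/2))
(Q((3 - 1*3) - 1*0) + 136)*((c(4) - 3)*(-1)) = (((3 - 1*3) - 1*0)^(3/2) + 136)*((2*4 - 3)*(-1)) = (((3 - 3) + 0)^(3/2) + 136)*((8 - 3)*(-1)) = ((0 + 0)^(3/2) + 136)*(5*(-1)) = (0^(3/2) + 136)*(-5) = (0 + 136)*(-5) = 136*(-5) = -680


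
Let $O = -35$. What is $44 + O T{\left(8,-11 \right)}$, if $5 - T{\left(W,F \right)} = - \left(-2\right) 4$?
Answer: $149$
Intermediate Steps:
$T{\left(W,F \right)} = -3$ ($T{\left(W,F \right)} = 5 - - \left(-2\right) 4 = 5 - \left(-1\right) \left(-8\right) = 5 - 8 = -3$)
$44 + O T{\left(8,-11 \right)} = 44 - -105 = 44 + 105 = 149$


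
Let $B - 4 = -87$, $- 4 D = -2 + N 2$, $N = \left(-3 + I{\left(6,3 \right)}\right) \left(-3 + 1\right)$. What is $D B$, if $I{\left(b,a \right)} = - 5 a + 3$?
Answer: $\frac{2407}{2} \approx 1203.5$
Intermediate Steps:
$I{\left(b,a \right)} = 3 - 5 a$
$N = 30$ ($N = \left(-3 + \left(3 - 15\right)\right) \left(-3 + 1\right) = \left(-3 + \left(3 - 15\right)\right) \left(-2\right) = \left(-3 - 12\right) \left(-2\right) = \left(-15\right) \left(-2\right) = 30$)
$D = - \frac{29}{2}$ ($D = - \frac{-2 + 30 \cdot 2}{4} = - \frac{-2 + 60}{4} = \left(- \frac{1}{4}\right) 58 = - \frac{29}{2} \approx -14.5$)
$B = -83$ ($B = 4 - 87 = -83$)
$D B = \left(- \frac{29}{2}\right) \left(-83\right) = \frac{2407}{2}$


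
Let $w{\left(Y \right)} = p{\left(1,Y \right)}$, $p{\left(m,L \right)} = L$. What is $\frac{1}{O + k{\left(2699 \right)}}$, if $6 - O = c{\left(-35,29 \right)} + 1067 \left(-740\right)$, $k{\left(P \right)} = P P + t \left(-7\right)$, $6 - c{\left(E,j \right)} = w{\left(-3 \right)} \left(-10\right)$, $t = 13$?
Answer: $\frac{1}{8074120} \approx 1.2385 \cdot 10^{-7}$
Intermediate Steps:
$w{\left(Y \right)} = Y$
$c{\left(E,j \right)} = -24$ ($c{\left(E,j \right)} = 6 - \left(-3\right) \left(-10\right) = 6 - 30 = -24$)
$k{\left(P \right)} = -91 + P^{2}$ ($k{\left(P \right)} = P P + 13 \left(-7\right) = P^{2} - 91 = -91 + P^{2}$)
$O = 789610$ ($O = 6 - \left(-24 + 1067 \left(-740\right)\right) = 6 - \left(-24 - 789580\right) = 6 - -789604 = 6 + 789604 = 789610$)
$\frac{1}{O + k{\left(2699 \right)}} = \frac{1}{789610 - \left(91 - 2699^{2}\right)} = \frac{1}{789610 + \left(-91 + 7284601\right)} = \frac{1}{789610 + 7284510} = \frac{1}{8074120}$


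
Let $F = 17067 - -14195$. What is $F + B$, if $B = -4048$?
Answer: $27214$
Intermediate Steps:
$F = 31262$ ($F = 17067 + 14195 = 31262$)
$F + B = 31262 - 4048 = 27214$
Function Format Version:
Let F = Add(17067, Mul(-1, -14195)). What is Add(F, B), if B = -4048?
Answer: 27214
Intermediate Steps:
F = 31262 (F = Add(17067, 14195) = 31262)
Add(F, B) = Add(31262, -4048) = 27214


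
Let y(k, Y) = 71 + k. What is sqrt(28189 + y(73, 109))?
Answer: sqrt(28333) ≈ 168.32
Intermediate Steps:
sqrt(28189 + y(73, 109)) = sqrt(28189 + (71 + 73)) = sqrt(28189 + 144) = sqrt(28333)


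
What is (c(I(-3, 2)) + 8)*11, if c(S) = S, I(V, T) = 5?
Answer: 143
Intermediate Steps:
(c(I(-3, 2)) + 8)*11 = (5 + 8)*11 = 13*11 = 143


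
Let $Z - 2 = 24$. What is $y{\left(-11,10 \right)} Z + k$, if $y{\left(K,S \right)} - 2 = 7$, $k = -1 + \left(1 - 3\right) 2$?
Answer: $229$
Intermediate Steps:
$k = -5$ ($k = -1 + \left(1 - 3\right) 2 = -1 - 4 = -5$)
$y{\left(K,S \right)} = 9$ ($y{\left(K,S \right)} = 2 + 7 = 9$)
$Z = 26$ ($Z = 2 + 24 = 26$)
$y{\left(-11,10 \right)} Z + k = 9 \cdot 26 - 5 = 234 - 5 = 229$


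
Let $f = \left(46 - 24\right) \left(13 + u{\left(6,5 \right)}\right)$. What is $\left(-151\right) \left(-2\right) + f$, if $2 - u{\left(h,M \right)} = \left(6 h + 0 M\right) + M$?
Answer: $-270$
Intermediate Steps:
$u{\left(h,M \right)} = 2 - M - 6 h$ ($u{\left(h,M \right)} = 2 - \left(\left(6 h + 0 M\right) + M\right) = 2 - \left(\left(6 h + 0\right) + M\right) = 2 - \left(6 h + M\right) = 2 - \left(M + 6 h\right) = 2 - M - 6 h$)
$f = -572$ ($f = \left(46 - 24\right) \left(13 - 39\right) = 22 \left(13 - 39\right) = 22 \left(-26\right) = -572$)
$\left(-151\right) \left(-2\right) + f = \left(-151\right) \left(-2\right) - 572 = 302 - 572 = -270$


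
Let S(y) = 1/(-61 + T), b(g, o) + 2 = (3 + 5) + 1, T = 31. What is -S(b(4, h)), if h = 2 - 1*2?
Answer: 1/30 ≈ 0.033333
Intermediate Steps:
h = 0 (h = 2 - 2 = 0)
b(g, o) = 7 (b(g, o) = -2 + ((3 + 5) + 1) = -2 + (8 + 1) = -2 + 9 = 7)
S(y) = -1/30 (S(y) = 1/(-61 + 31) = 1/(-30) = -1/30)
-S(b(4, h)) = -1*(-1/30) = 1/30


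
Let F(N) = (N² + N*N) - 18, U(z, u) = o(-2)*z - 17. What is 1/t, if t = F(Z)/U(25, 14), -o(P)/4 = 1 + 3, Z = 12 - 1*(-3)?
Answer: -139/144 ≈ -0.96528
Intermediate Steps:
Z = 15 (Z = 12 + 3 = 15)
o(P) = -16 (o(P) = -4*(1 + 3) = -4*4 = -16)
U(z, u) = -17 - 16*z (U(z, u) = -16*z - 17 = -17 - 16*z)
F(N) = -18 + 2*N² (F(N) = (N² + N²) - 18 = 2*N² - 18 = -18 + 2*N²)
t = -144/139 (t = (-18 + 2*15²)/(-17 - 16*25) = (-18 + 2*225)/(-17 - 400) = (-18 + 450)/(-417) = 432*(-1/417) = -144/139 ≈ -1.0360)
1/t = 1/(-144/139) = -139/144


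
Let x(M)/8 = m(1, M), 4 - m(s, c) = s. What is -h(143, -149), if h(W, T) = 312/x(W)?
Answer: -13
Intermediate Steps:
m(s, c) = 4 - s
x(M) = 24 (x(M) = 8*(4 - 1*1) = 8*(4 - 1) = 8*3 = 24)
h(W, T) = 13 (h(W, T) = 312/24 = 312*(1/24) = 13)
-h(143, -149) = -1*13 = -13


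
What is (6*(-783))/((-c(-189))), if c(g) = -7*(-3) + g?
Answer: -783/28 ≈ -27.964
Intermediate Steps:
c(g) = 21 + g
(6*(-783))/((-c(-189))) = (6*(-783))/((-(21 - 189))) = -4698/((-1*(-168))) = -4698/168 = -4698*1/168 = -783/28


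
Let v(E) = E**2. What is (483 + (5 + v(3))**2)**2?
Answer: 461041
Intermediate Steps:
(483 + (5 + v(3))**2)**2 = (483 + (5 + 3**2)**2)**2 = (483 + (5 + 9)**2)**2 = (483 + 14**2)**2 = (483 + 196)**2 = 679**2 = 461041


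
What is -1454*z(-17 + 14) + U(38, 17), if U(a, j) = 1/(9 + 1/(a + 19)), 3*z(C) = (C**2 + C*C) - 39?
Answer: 5231549/514 ≈ 10178.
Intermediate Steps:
z(C) = -13 + 2*C**2/3 (z(C) = ((C**2 + C*C) - 39)/3 = ((C**2 + C**2) - 39)/3 = (2*C**2 - 39)/3 = (-39 + 2*C**2)/3 = -13 + 2*C**2/3)
U(a, j) = 1/(9 + 1/(19 + a))
-1454*z(-17 + 14) + U(38, 17) = -1454*(-13 + 2*(-17 + 14)**2/3) + (19 + 38)/(172 + 9*38) = -1454*(-13 + (2/3)*(-3)**2) + 57/(172 + 342) = -1454*(-13 + (2/3)*9) + 57/514 = -1454*(-13 + 6) + (1/514)*57 = -1454*(-7) + 57/514 = 10178 + 57/514 = 5231549/514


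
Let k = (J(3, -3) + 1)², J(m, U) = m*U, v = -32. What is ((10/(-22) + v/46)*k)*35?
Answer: -651840/253 ≈ -2576.4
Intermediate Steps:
J(m, U) = U*m
k = 64 (k = (-3*3 + 1)² = (-9 + 1)² = (-8)² = 64)
((10/(-22) + v/46)*k)*35 = ((10/(-22) - 32/46)*64)*35 = ((10*(-1/22) - 32*1/46)*64)*35 = ((-5/11 - 16/23)*64)*35 = -291/253*64*35 = -18624/253*35 = -651840/253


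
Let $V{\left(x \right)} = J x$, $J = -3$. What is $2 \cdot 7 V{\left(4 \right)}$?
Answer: $-168$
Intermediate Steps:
$V{\left(x \right)} = - 3 x$
$2 \cdot 7 V{\left(4 \right)} = 2 \cdot 7 \left(\left(-3\right) 4\right) = 14 \left(-12\right) = -168$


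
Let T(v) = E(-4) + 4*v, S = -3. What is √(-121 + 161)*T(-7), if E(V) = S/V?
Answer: -109*√10/2 ≈ -172.34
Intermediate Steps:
E(V) = -3/V
T(v) = ¾ + 4*v (T(v) = -3/(-4) + 4*v = -3*(-¼) + 4*v = ¾ + 4*v)
√(-121 + 161)*T(-7) = √(-121 + 161)*(¾ + 4*(-7)) = √40*(¾ - 28) = (2*√10)*(-109/4) = -109*√10/2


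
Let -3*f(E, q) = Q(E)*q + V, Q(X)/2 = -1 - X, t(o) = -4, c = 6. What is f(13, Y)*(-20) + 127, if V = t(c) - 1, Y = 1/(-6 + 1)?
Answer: 131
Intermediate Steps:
Y = -⅕ (Y = 1/(-5) = -⅕ ≈ -0.20000)
Q(X) = -2 - 2*X (Q(X) = 2*(-1 - X) = -2 - 2*X)
V = -5 (V = -4 - 1 = -5)
f(E, q) = 5/3 - q*(-2 - 2*E)/3 (f(E, q) = -((-2 - 2*E)*q - 5)/3 = -(q*(-2 - 2*E) - 5)/3 = -(-5 + q*(-2 - 2*E))/3 = 5/3 - q*(-2 - 2*E)/3)
f(13, Y)*(-20) + 127 = (5/3 + (⅔)*(-⅕)*(1 + 13))*(-20) + 127 = (5/3 + (⅔)*(-⅕)*14)*(-20) + 127 = (5/3 - 28/15)*(-20) + 127 = -⅕*(-20) + 127 = 4 + 127 = 131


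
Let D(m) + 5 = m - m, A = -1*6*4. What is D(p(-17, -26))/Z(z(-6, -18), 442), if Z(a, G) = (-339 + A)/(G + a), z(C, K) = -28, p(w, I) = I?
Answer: 690/121 ≈ 5.7025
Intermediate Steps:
A = -24 (A = -6*4 = -24)
Z(a, G) = -363/(G + a) (Z(a, G) = (-339 - 24)/(G + a) = -363/(G + a))
D(m) = -5 (D(m) = -5 + (m - m) = -5 + 0 = -5)
D(p(-17, -26))/Z(z(-6, -18), 442) = -5/((-363/(442 - 28))) = -5/((-363/414)) = -5/((-363*1/414)) = -5/(-121/138) = -5*(-138/121) = 690/121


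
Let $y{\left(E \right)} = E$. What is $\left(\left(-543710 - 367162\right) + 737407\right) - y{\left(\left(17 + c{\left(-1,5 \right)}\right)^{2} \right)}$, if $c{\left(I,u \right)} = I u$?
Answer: $-173609$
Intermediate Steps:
$\left(\left(-543710 - 367162\right) + 737407\right) - y{\left(\left(17 + c{\left(-1,5 \right)}\right)^{2} \right)} = \left(\left(-543710 - 367162\right) + 737407\right) - \left(17 - 5\right)^{2} = \left(-910872 + 737407\right) - \left(17 - 5\right)^{2} = -173465 - 12^{2} = -173465 - 144 = -173609$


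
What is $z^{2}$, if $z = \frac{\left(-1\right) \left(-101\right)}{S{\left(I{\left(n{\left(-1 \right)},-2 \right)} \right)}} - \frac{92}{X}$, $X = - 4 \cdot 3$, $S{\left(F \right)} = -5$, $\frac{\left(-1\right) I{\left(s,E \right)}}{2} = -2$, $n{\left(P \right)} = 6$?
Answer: $\frac{35344}{225} \approx 157.08$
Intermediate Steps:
$I{\left(s,E \right)} = 4$ ($I{\left(s,E \right)} = \left(-2\right) \left(-2\right) = 4$)
$X = -12$ ($X = \left(-1\right) 12 = -12$)
$z = - \frac{188}{15}$ ($z = \frac{\left(-1\right) \left(-101\right)}{-5} - \frac{92}{-12} = 101 \left(- \frac{1}{5}\right) - - \frac{23}{3} = - \frac{101}{5} + \frac{23}{3} = - \frac{188}{15} \approx -12.533$)
$z^{2} = \left(- \frac{188}{15}\right)^{2} = \frac{35344}{225}$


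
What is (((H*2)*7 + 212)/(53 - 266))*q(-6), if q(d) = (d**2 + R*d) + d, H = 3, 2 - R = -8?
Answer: 2540/71 ≈ 35.775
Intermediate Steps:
R = 10 (R = 2 - 1*(-8) = 2 + 8 = 10)
q(d) = d**2 + 11*d (q(d) = (d**2 + 10*d) + d = d**2 + 11*d)
(((H*2)*7 + 212)/(53 - 266))*q(-6) = (((3*2)*7 + 212)/(53 - 266))*(-6*(11 - 6)) = ((6*7 + 212)/(-213))*(-6*5) = ((42 + 212)*(-1/213))*(-30) = (254*(-1/213))*(-30) = -254/213*(-30) = 2540/71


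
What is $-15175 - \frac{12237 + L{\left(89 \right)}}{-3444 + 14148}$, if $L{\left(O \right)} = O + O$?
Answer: $- \frac{162445615}{10704} \approx -15176.0$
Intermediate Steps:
$L{\left(O \right)} = 2 O$
$-15175 - \frac{12237 + L{\left(89 \right)}}{-3444 + 14148} = -15175 - \frac{12237 + 2 \cdot 89}{-3444 + 14148} = -15175 - \frac{12237 + 178}{10704} = -15175 - 12415 \cdot \frac{1}{10704} = -15175 - \frac{12415}{10704} = - \frac{162445615}{10704}$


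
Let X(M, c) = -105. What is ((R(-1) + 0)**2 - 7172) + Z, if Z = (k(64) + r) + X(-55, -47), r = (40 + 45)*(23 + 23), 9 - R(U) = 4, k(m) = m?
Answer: -3278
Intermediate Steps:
R(U) = 5 (R(U) = 9 - 1*4 = 9 - 4 = 5)
r = 3910 (r = 85*46 = 3910)
Z = 3869 (Z = (64 + 3910) - 105 = 3974 - 105 = 3869)
((R(-1) + 0)**2 - 7172) + Z = ((5 + 0)**2 - 7172) + 3869 = (5**2 - 7172) + 3869 = (25 - 7172) + 3869 = -7147 + 3869 = -3278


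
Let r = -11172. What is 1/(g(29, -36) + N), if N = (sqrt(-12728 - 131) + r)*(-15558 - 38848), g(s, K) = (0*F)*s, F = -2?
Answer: 798/485093389847 + I*sqrt(12859)/6791307457858 ≈ 1.645e-9 + 1.6697e-11*I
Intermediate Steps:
g(s, K) = 0 (g(s, K) = (0*(-2))*s = 0*s = 0)
N = 607823832 - 54406*I*sqrt(12859) (N = (sqrt(-12728 - 131) - 11172)*(-15558 - 38848) = (sqrt(-12859) - 11172)*(-54406) = (I*sqrt(12859) - 11172)*(-54406) = (-11172 + I*sqrt(12859))*(-54406) = 607823832 - 54406*I*sqrt(12859) ≈ 6.0782e+8 - 6.1695e+6*I)
1/(g(29, -36) + N) = 1/(0 + (607823832 - 54406*I*sqrt(12859))) = 1/(607823832 - 54406*I*sqrt(12859))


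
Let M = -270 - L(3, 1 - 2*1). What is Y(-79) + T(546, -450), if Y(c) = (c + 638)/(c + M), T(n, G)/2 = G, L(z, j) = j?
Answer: -313759/348 ≈ -901.61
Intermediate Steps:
T(n, G) = 2*G
M = -269 (M = -270 - (1 - 2*1) = -270 - (1 - 2) = -270 - 1*(-1) = -270 + 1 = -269)
Y(c) = (638 + c)/(-269 + c) (Y(c) = (c + 638)/(c - 269) = (638 + c)/(-269 + c))
Y(-79) + T(546, -450) = (638 - 79)/(-269 - 79) + 2*(-450) = 559/(-348) - 900 = -1/348*559 - 900 = -559/348 - 900 = -313759/348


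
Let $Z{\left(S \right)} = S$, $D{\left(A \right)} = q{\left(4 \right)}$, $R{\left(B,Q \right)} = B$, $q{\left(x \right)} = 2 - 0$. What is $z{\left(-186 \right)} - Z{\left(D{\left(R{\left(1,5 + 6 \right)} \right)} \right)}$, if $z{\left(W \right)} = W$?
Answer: $-188$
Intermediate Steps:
$q{\left(x \right)} = 2$ ($q{\left(x \right)} = 2 + 0 = 2$)
$D{\left(A \right)} = 2$
$z{\left(-186 \right)} - Z{\left(D{\left(R{\left(1,5 + 6 \right)} \right)} \right)} = -186 - 2 = -188$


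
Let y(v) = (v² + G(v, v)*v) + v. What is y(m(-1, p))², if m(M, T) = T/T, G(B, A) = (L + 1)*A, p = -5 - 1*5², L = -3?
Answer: 0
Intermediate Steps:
p = -30 (p = -5 - 1*25 = -5 - 25 = -30)
G(B, A) = -2*A (G(B, A) = (-3 + 1)*A = -2*A)
m(M, T) = 1
y(v) = v - v² (y(v) = (v² + (-2*v)*v) + v = (v² - 2*v²) + v = -v² + v = v - v²)
y(m(-1, p))² = (1*(1 - 1*1))² = (1*(1 - 1))² = (1*0)² = 0² = 0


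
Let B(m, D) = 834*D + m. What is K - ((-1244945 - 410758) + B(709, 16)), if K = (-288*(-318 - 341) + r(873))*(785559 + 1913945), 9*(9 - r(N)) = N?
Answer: 512108348466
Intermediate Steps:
B(m, D) = m + 834*D
r(N) = 9 - N/9
K = 512106706816 (K = (-288*(-318 - 341) + (9 - 1/9*873))*(785559 + 1913945) = (-288*(-659) + (9 - 97))*2699504 = (189792 - 88)*2699504 = 189704*2699504 = 512106706816)
K - ((-1244945 - 410758) + B(709, 16)) = 512106706816 - ((-1244945 - 410758) + (709 + 834*16)) = 512106706816 - (-1655703 + (709 + 13344)) = 512106706816 - (-1655703 + 14053) = 512106706816 - 1*(-1641650) = 512106706816 + 1641650 = 512108348466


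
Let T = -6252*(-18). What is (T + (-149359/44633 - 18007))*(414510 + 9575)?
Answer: 1789199135049330/44633 ≈ 4.0087e+10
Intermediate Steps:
T = 112536
(T + (-149359/44633 - 18007))*(414510 + 9575) = (112536 + (-149359/44633 - 18007))*(414510 + 9575) = (112536 + (-149359*1/44633 - 18007))*424085 = (112536 + (-149359/44633 - 18007))*424085 = (112536 - 803855790/44633)*424085 = (4218963498/44633)*424085 = 1789199135049330/44633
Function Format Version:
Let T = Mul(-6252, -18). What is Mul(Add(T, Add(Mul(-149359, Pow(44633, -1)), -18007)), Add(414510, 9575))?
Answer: Rational(1789199135049330, 44633) ≈ 4.0087e+10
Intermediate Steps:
T = 112536
Mul(Add(T, Add(Mul(-149359, Pow(44633, -1)), -18007)), Add(414510, 9575)) = Mul(Add(112536, Add(Mul(-149359, Pow(44633, -1)), -18007)), Add(414510, 9575)) = Mul(Add(112536, Add(Mul(-149359, Rational(1, 44633)), -18007)), 424085) = Mul(Add(112536, Add(Rational(-149359, 44633), -18007)), 424085) = Mul(Add(112536, Rational(-803855790, 44633)), 424085) = Mul(Rational(4218963498, 44633), 424085) = Rational(1789199135049330, 44633)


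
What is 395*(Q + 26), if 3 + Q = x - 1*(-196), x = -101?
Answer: 46610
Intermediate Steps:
Q = 92 (Q = -3 + (-101 - 1*(-196)) = -3 + (-101 + 196) = -3 + 95 = 92)
395*(Q + 26) = 395*(92 + 26) = 395*118 = 46610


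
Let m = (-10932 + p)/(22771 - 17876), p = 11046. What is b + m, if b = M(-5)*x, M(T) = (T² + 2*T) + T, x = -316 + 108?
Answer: -10181486/4895 ≈ -2080.0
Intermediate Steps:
x = -208
m = 114/4895 (m = (-10932 + 11046)/(22771 - 17876) = 114/4895 ≈ 0.023289)
M(T) = T² + 3*T
b = -2080 (b = -5*(3 - 5)*(-208) = -5*(-2)*(-208) = 10*(-208) = -2080)
b + m = -2080 + 114/4895 = -10181486/4895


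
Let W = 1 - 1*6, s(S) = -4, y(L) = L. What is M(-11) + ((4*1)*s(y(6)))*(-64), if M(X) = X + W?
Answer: 1008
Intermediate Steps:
W = -5 (W = 1 - 6 = -5)
M(X) = -5 + X (M(X) = X - 5 = -5 + X)
M(-11) + ((4*1)*s(y(6)))*(-64) = (-5 - 11) + ((4*1)*(-4))*(-64) = -16 + (4*(-4))*(-64) = -16 - 16*(-64) = -16 + 1024 = 1008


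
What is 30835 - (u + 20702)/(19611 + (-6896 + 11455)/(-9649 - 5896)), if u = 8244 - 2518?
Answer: 2349897675200/76212109 ≈ 30834.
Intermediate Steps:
u = 5726
30835 - (u + 20702)/(19611 + (-6896 + 11455)/(-9649 - 5896)) = 30835 - (5726 + 20702)/(19611 + (-6896 + 11455)/(-9649 - 5896)) = 30835 - 26428/(19611 + 4559/(-15545)) = 30835 - 26428/(19611 + 4559*(-1/15545)) = 30835 - 26428/(19611 - 4559/15545) = 30835 - 26428/304848436/15545 = 30835 - 26428*15545/304848436 = 30835 - 1*102705815/76212109 = 30835 - 102705815/76212109 = 2349897675200/76212109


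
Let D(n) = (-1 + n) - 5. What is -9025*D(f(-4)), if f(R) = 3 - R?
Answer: -9025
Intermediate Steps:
D(n) = -6 + n
-9025*D(f(-4)) = -9025*(-6 + (3 - 1*(-4))) = -9025*(-6 + (3 + 4)) = -9025*(-6 + 7) = -9025*1 = -9025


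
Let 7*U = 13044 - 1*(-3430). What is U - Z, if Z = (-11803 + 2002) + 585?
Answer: 80986/7 ≈ 11569.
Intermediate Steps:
U = 16474/7 (U = (13044 - 1*(-3430))/7 = (13044 + 3430)/7 = (⅐)*16474 = 16474/7 ≈ 2353.4)
Z = -9216 (Z = -9801 + 585 = -9216)
U - Z = 16474/7 - 1*(-9216) = 16474/7 + 9216 = 80986/7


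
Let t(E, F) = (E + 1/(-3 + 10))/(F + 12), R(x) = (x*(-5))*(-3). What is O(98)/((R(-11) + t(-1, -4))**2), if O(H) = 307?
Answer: 240688/21372129 ≈ 0.011262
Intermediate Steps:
R(x) = 15*x (R(x) = -5*x*(-3) = 15*x)
t(E, F) = (1/7 + E)/(12 + F) (t(E, F) = (E + 1/7)/(12 + F) = (1/7 + E)/(12 + F))
O(98)/((R(-11) + t(-1, -4))**2) = 307/((15*(-11) + (1/7 - 1)/(12 - 4))**2) = 307/((-165 - 6/7/8)**2) = 307/((-165 + (1/8)*(-6/7))**2) = 307/((-165 - 3/28)**2) = 307/((-4623/28)**2) = 307/(21372129/784) = 307*(784/21372129) = 240688/21372129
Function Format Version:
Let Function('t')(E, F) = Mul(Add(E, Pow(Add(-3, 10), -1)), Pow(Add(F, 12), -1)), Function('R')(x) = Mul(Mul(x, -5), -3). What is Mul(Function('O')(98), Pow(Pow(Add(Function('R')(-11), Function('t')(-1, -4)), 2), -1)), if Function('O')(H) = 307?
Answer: Rational(240688, 21372129) ≈ 0.011262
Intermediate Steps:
Function('R')(x) = Mul(15, x) (Function('R')(x) = Mul(Mul(-5, x), -3) = Mul(15, x))
Function('t')(E, F) = Mul(Pow(Add(12, F), -1), Add(Rational(1, 7), E)) (Function('t')(E, F) = Mul(Add(E, Pow(7, -1)), Pow(Add(12, F), -1)) = Mul(Add(E, Rational(1, 7)), Pow(Add(12, F), -1)) = Mul(Add(Rational(1, 7), E), Pow(Add(12, F), -1)) = Mul(Pow(Add(12, F), -1), Add(Rational(1, 7), E)))
Mul(Function('O')(98), Pow(Pow(Add(Function('R')(-11), Function('t')(-1, -4)), 2), -1)) = Mul(307, Pow(Pow(Add(Mul(15, -11), Mul(Pow(Add(12, -4), -1), Add(Rational(1, 7), -1))), 2), -1)) = Mul(307, Pow(Pow(Add(-165, Mul(Pow(8, -1), Rational(-6, 7))), 2), -1)) = Mul(307, Pow(Pow(Add(-165, Mul(Rational(1, 8), Rational(-6, 7))), 2), -1)) = Mul(307, Pow(Pow(Add(-165, Rational(-3, 28)), 2), -1)) = Mul(307, Pow(Pow(Rational(-4623, 28), 2), -1)) = Mul(307, Pow(Rational(21372129, 784), -1)) = Mul(307, Rational(784, 21372129)) = Rational(240688, 21372129)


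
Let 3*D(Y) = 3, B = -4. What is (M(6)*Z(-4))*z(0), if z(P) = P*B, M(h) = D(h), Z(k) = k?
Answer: 0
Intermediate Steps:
D(Y) = 1 (D(Y) = (1/3)*3 = 1)
M(h) = 1
z(P) = -4*P (z(P) = P*(-4) = -4*P)
(M(6)*Z(-4))*z(0) = (1*(-4))*(-4*0) = -4*0 = 0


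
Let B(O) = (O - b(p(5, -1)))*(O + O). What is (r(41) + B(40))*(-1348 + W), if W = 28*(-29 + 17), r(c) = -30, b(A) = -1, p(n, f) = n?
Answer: -5473000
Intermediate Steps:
W = -336 (W = 28*(-12) = -336)
B(O) = 2*O*(1 + O) (B(O) = (O - 1*(-1))*(O + O) = (O + 1)*(2*O) = (1 + O)*(2*O) = 2*O*(1 + O))
(r(41) + B(40))*(-1348 + W) = (-30 + 2*40*(1 + 40))*(-1348 - 336) = (-30 + 2*40*41)*(-1684) = (-30 + 3280)*(-1684) = 3250*(-1684) = -5473000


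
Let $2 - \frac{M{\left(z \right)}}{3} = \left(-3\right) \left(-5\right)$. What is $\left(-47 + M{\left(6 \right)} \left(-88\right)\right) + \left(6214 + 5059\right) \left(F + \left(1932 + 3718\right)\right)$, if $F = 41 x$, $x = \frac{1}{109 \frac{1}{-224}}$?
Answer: $\frac{6839314783}{109} \approx 6.2746 \cdot 10^{7}$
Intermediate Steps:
$x = - \frac{224}{109}$ ($x = \frac{1}{109 \left(- \frac{1}{224}\right)} = \frac{1}{- \frac{109}{224}} = - \frac{224}{109} \approx -2.055$)
$F = - \frac{9184}{109}$ ($F = 41 \left(- \frac{224}{109}\right) = - \frac{9184}{109} \approx -84.257$)
$M{\left(z \right)} = -39$ ($M{\left(z \right)} = 6 - 3 \left(\left(-3\right) \left(-5\right)\right) = 6 - 45 = -39$)
$\left(-47 + M{\left(6 \right)} \left(-88\right)\right) + \left(6214 + 5059\right) \left(F + \left(1932 + 3718\right)\right) = \left(-47 - -3432\right) + \left(6214 + 5059\right) \left(- \frac{9184}{109} + \left(1932 + 3718\right)\right) = \left(-47 + 3432\right) + 11273 \left(- \frac{9184}{109} + 5650\right) = 3385 + 11273 \cdot \frac{606666}{109} = 3385 + \frac{6838945818}{109} = \frac{6839314783}{109}$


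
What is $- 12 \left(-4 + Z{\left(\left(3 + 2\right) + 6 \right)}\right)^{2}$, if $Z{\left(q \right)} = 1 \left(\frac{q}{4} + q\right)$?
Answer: $- \frac{4563}{4} \approx -1140.8$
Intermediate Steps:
$Z{\left(q \right)} = \frac{5 q}{4}$ ($Z{\left(q \right)} = 1 \left(q \frac{1}{4} + q\right) = 1 \left(\frac{q}{4} + q\right) = 1 \frac{5 q}{4} = \frac{5 q}{4}$)
$- 12 \left(-4 + Z{\left(\left(3 + 2\right) + 6 \right)}\right)^{2} = - 12 \left(-4 + \frac{5 \left(\left(3 + 2\right) + 6\right)}{4}\right)^{2} = - 12 \left(-4 + \frac{5 \left(5 + 6\right)}{4}\right)^{2} = - 12 \left(-4 + \frac{5}{4} \cdot 11\right)^{2} = - 12 \left(-4 + \frac{55}{4}\right)^{2} = - 12 \left(\frac{39}{4}\right)^{2} = \left(-12\right) \frac{1521}{16} = - \frac{4563}{4}$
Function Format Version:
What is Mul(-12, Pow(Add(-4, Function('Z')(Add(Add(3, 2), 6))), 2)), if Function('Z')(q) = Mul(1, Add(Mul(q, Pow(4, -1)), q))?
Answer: Rational(-4563, 4) ≈ -1140.8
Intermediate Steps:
Function('Z')(q) = Mul(Rational(5, 4), q) (Function('Z')(q) = Mul(1, Add(Mul(q, Rational(1, 4)), q)) = Mul(1, Add(Mul(Rational(1, 4), q), q)) = Mul(1, Mul(Rational(5, 4), q)) = Mul(Rational(5, 4), q))
Mul(-12, Pow(Add(-4, Function('Z')(Add(Add(3, 2), 6))), 2)) = Mul(-12, Pow(Add(-4, Mul(Rational(5, 4), Add(Add(3, 2), 6))), 2)) = Mul(-12, Pow(Add(-4, Mul(Rational(5, 4), Add(5, 6))), 2)) = Mul(-12, Pow(Add(-4, Mul(Rational(5, 4), 11)), 2)) = Mul(-12, Pow(Add(-4, Rational(55, 4)), 2)) = Mul(-12, Pow(Rational(39, 4), 2)) = Mul(-12, Rational(1521, 16)) = Rational(-4563, 4)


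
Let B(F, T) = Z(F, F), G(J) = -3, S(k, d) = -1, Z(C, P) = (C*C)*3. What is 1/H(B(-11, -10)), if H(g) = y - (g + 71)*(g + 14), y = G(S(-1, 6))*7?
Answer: -1/163639 ≈ -6.1110e-6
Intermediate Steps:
Z(C, P) = 3*C² (Z(C, P) = C²*3 = 3*C²)
y = -21 (y = -3*7 = -21)
B(F, T) = 3*F²
H(g) = -21 - (14 + g)*(71 + g) (H(g) = -21 - (g + 71)*(g + 14) = -21 - (71 + g)*(14 + g) = -21 - (14 + g)*(71 + g))
1/H(B(-11, -10)) = 1/(-1015 - (3*(-11)²)² - 255*(-11)²) = 1/(-1015 - (3*121)² - 255*121) = 1/(-1015 - 1*363² - 85*363) = 1/(-1015 - 1*131769 - 30855) = 1/(-1015 - 131769 - 30855) = 1/(-163639) = -1/163639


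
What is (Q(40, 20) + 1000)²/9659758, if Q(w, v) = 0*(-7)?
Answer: 500000/4829879 ≈ 0.10352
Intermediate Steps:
Q(w, v) = 0
(Q(40, 20) + 1000)²/9659758 = (0 + 1000)²/9659758 = 1000²*(1/9659758) = 1000000*(1/9659758) = 500000/4829879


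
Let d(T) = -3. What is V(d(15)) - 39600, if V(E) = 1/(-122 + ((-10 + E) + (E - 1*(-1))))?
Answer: -5425201/137 ≈ -39600.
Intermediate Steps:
V(E) = 1/(-131 + 2*E) (V(E) = 1/(-122 + ((-10 + E) + (E + 1))) = 1/(-122 + ((-10 + E) + (1 + E))) = 1/(-122 + (-9 + 2*E)) = 1/(-131 + 2*E))
V(d(15)) - 39600 = 1/(-131 + 2*(-3)) - 39600 = 1/(-131 - 6) - 39600 = 1/(-137) - 39600 = -1/137 - 39600 = -5425201/137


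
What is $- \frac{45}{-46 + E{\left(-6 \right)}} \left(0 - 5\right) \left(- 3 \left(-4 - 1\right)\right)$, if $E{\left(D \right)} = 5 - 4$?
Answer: $-75$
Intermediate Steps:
$E{\left(D \right)} = 1$
$- \frac{45}{-46 + E{\left(-6 \right)}} \left(0 - 5\right) \left(- 3 \left(-4 - 1\right)\right) = - \frac{45}{-46 + 1} \left(0 - 5\right) \left(- 3 \left(-4 - 1\right)\right) = - \frac{45}{-45} \left(- 5 \left(\left(-3\right) \left(-5\right)\right)\right) = \left(-45\right) \left(- \frac{1}{45}\right) \left(\left(-5\right) 15\right) = 1 \left(-75\right) = -75$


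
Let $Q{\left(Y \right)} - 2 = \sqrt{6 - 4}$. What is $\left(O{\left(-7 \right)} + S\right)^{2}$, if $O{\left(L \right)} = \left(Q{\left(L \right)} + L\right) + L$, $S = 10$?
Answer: $\left(2 - \sqrt{2}\right)^{2} \approx 0.34315$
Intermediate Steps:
$Q{\left(Y \right)} = 2 + \sqrt{2}$ ($Q{\left(Y \right)} = 2 + \sqrt{6 - 4} = 2 + \sqrt{2}$)
$O{\left(L \right)} = 2 + \sqrt{2} + 2 L$ ($O{\left(L \right)} = \left(\left(2 + \sqrt{2}\right) + L\right) + L = \left(2 + L + \sqrt{2}\right) + L = 2 + \sqrt{2} + 2 L$)
$\left(O{\left(-7 \right)} + S\right)^{2} = \left(\left(2 + \sqrt{2} + 2 \left(-7\right)\right) + 10\right)^{2} = \left(\left(2 + \sqrt{2} - 14\right) + 10\right)^{2} = \left(\left(-12 + \sqrt{2}\right) + 10\right)^{2} = \left(-2 + \sqrt{2}\right)^{2}$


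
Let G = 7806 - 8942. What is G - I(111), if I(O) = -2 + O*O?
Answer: -13455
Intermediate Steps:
I(O) = -2 + O²
G = -1136
G - I(111) = -1136 - (-2 + 111²) = -1136 - (-2 + 12321) = -1136 - 1*12319 = -1136 - 12319 = -13455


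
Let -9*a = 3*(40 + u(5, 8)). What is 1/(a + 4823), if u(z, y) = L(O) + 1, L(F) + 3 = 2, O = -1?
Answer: 3/14429 ≈ 0.00020791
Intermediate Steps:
L(F) = -1 (L(F) = -3 + 2 = -1)
u(z, y) = 0 (u(z, y) = -1 + 1 = 0)
a = -40/3 (a = -(40 + 0)/3 = -40/3 ≈ -13.333)
1/(a + 4823) = 1/(-40/3 + 4823) = 1/(14429/3) = 3/14429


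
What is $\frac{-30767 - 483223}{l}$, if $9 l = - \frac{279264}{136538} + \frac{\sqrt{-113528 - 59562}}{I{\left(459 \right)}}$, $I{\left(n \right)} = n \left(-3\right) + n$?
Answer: $\frac{18580656122249120055360}{8618691626810233} - \frac{9895937581913301090 i \sqrt{173090}}{8618691626810233} \approx 2.1559 \cdot 10^{6} - 4.777 \cdot 10^{5} i$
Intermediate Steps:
$I{\left(n \right)} = - 2 n$ ($I{\left(n \right)} = - 3 n + n = - 2 n$)
$l = - \frac{46544}{204807} - \frac{i \sqrt{173090}}{8262}$ ($l = \frac{- \frac{279264}{136538} + \frac{\sqrt{-113528 - 59562}}{\left(-2\right) 459}}{9} = \frac{\left(-279264\right) \frac{1}{136538} + \frac{\sqrt{-173090}}{-918}}{9} = \frac{- \frac{139632}{68269} + i \sqrt{173090} \left(- \frac{1}{918}\right)}{9} = \frac{- \frac{139632}{68269} - \frac{i \sqrt{173090}}{918}}{9} = - \frac{46544}{204807} - \frac{i \sqrt{173090}}{8262} \approx -0.22726 - 0.050356 i$)
$\frac{-30767 - 483223}{l} = \frac{-30767 - 483223}{- \frac{46544}{204807} - \frac{i \sqrt{173090}}{8262}} = - \frac{513990}{- \frac{46544}{204807} - \frac{i \sqrt{173090}}{8262}}$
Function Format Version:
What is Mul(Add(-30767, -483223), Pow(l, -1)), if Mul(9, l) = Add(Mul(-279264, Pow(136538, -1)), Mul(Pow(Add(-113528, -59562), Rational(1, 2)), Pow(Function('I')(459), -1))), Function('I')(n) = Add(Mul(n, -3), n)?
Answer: Add(Rational(18580656122249120055360, 8618691626810233), Mul(Rational(-9895937581913301090, 8618691626810233), I, Pow(173090, Rational(1, 2)))) ≈ Add(2.1559e+6, Mul(-4.7770e+5, I))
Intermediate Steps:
Function('I')(n) = Mul(-2, n) (Function('I')(n) = Add(Mul(-3, n), n) = Mul(-2, n))
l = Add(Rational(-46544, 204807), Mul(Rational(-1, 8262), I, Pow(173090, Rational(1, 2)))) (l = Mul(Rational(1, 9), Add(Mul(-279264, Pow(136538, -1)), Mul(Pow(Add(-113528, -59562), Rational(1, 2)), Pow(Mul(-2, 459), -1)))) = Mul(Rational(1, 9), Add(Mul(-279264, Rational(1, 136538)), Mul(Pow(-173090, Rational(1, 2)), Pow(-918, -1)))) = Mul(Rational(1, 9), Add(Rational(-139632, 68269), Mul(Mul(I, Pow(173090, Rational(1, 2))), Rational(-1, 918)))) = Mul(Rational(1, 9), Add(Rational(-139632, 68269), Mul(Rational(-1, 918), I, Pow(173090, Rational(1, 2))))) = Add(Rational(-46544, 204807), Mul(Rational(-1, 8262), I, Pow(173090, Rational(1, 2)))) ≈ Add(-0.22726, Mul(-0.050356, I)))
Mul(Add(-30767, -483223), Pow(l, -1)) = Mul(Add(-30767, -483223), Pow(Add(Rational(-46544, 204807), Mul(Rational(-1, 8262), I, Pow(173090, Rational(1, 2)))), -1)) = Mul(-513990, Pow(Add(Rational(-46544, 204807), Mul(Rational(-1, 8262), I, Pow(173090, Rational(1, 2)))), -1))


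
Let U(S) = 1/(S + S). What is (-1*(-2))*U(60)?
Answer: 1/60 ≈ 0.016667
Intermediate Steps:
U(S) = 1/(2*S)
(-1*(-2))*U(60) = (-1*(-2))*((1/2)/60) = 2*((1/2)*(1/60)) = 2*(1/120) = 1/60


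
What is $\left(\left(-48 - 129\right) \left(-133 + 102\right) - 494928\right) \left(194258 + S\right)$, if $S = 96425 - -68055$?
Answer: $-175581085458$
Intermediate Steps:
$S = 164480$ ($S = 96425 + 68055 = 164480$)
$\left(\left(-48 - 129\right) \left(-133 + 102\right) - 494928\right) \left(194258 + S\right) = \left(\left(-48 - 129\right) \left(-133 + 102\right) - 494928\right) \left(194258 + 164480\right) = \left(\left(-177\right) \left(-31\right) - 494928\right) 358738 = \left(5487 - 494928\right) 358738 = \left(-489441\right) 358738 = -175581085458$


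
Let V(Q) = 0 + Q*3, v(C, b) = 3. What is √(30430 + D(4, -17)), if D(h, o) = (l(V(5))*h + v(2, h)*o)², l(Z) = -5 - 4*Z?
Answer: √127151 ≈ 356.58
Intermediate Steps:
V(Q) = 3*Q (V(Q) = 0 + 3*Q = 3*Q)
D(h, o) = (-65*h + 3*o)² (D(h, o) = ((-5 - 12*5)*h + 3*o)² = ((-5 - 4*15)*h + 3*o)² = ((-5 - 60)*h + 3*o)² = (-65*h + 3*o)²)
√(30430 + D(4, -17)) = √(30430 + (-3*(-17) + 65*4)²) = √(30430 + (51 + 260)²) = √(30430 + 311²) = √(30430 + 96721) = √127151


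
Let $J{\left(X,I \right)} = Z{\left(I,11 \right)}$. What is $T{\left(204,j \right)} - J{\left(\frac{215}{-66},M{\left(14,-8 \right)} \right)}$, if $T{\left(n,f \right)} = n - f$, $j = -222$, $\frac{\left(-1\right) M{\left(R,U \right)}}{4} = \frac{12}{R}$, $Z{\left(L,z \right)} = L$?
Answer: $\frac{3006}{7} \approx 429.43$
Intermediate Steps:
$M{\left(R,U \right)} = - \frac{48}{R}$ ($M{\left(R,U \right)} = - 4 \frac{12}{R} = - \frac{48}{R}$)
$J{\left(X,I \right)} = I$
$T{\left(204,j \right)} - J{\left(\frac{215}{-66},M{\left(14,-8 \right)} \right)} = \left(204 - -222\right) - - \frac{48}{14} = \left(204 + 222\right) - \left(-48\right) \frac{1}{14} = 426 - - \frac{24}{7} = 426 + \frac{24}{7} = \frac{3006}{7}$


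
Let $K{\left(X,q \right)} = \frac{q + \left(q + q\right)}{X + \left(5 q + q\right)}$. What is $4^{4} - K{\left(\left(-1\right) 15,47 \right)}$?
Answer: $\frac{22737}{89} \approx 255.47$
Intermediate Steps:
$K{\left(X,q \right)} = \frac{3 q}{X + 6 q}$ ($K{\left(X,q \right)} = \frac{q + 2 q}{X + 6 q} = \frac{3 q}{X + 6 q}$)
$4^{4} - K{\left(\left(-1\right) 15,47 \right)} = 4^{4} - 3 \cdot 47 \frac{1}{\left(-1\right) 15 + 6 \cdot 47} = 256 - 3 \cdot 47 \frac{1}{-15 + 282} = 256 - 3 \cdot 47 \cdot \frac{1}{267} = 256 - \frac{47}{89} = \frac{22737}{89}$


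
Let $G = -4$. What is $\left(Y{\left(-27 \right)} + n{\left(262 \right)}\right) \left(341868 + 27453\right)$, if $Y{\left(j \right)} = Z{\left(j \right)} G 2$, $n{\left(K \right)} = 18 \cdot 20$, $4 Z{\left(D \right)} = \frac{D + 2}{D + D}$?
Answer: $\frac{1193522365}{9} \approx 1.3261 \cdot 10^{8}$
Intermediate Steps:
$Z{\left(D \right)} = \frac{2 + D}{8 D}$ ($Z{\left(D \right)} = \frac{\left(D + 2\right) \frac{1}{D + D}}{4} = \frac{\left(2 + D\right) \frac{1}{2 D}}{4} = \frac{\frac{1}{2} \frac{1}{D} \left(2 + D\right)}{4} = \frac{2 + D}{8 D}$)
$n{\left(K \right)} = 360$
$Y{\left(j \right)} = - \frac{2 + j}{j}$ ($Y{\left(j \right)} = \frac{2 + j}{8 j} \left(-4\right) 2 = - \frac{2 + j}{2 j} 2 = - \frac{2 + j}{j}$)
$\left(Y{\left(-27 \right)} + n{\left(262 \right)}\right) \left(341868 + 27453\right) = \left(\frac{-2 - -27}{-27} + 360\right) \left(341868 + 27453\right) = \left(- \frac{-2 + 27}{27} + 360\right) 369321 = \left(\left(- \frac{1}{27}\right) 25 + 360\right) 369321 = \left(- \frac{25}{27} + 360\right) 369321 = \frac{9695}{27} \cdot 369321 = \frac{1193522365}{9}$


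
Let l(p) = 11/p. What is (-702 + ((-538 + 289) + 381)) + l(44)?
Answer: -2279/4 ≈ -569.75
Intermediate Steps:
(-702 + ((-538 + 289) + 381)) + l(44) = (-702 + ((-538 + 289) + 381)) + 11/44 = (-702 + (-249 + 381)) + 11*(1/44) = (-702 + 132) + 1/4 = -570 + 1/4 = -2279/4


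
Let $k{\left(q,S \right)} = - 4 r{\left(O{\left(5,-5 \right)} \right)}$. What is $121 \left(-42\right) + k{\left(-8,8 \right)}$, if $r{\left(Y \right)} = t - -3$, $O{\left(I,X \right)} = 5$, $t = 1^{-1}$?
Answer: $-5098$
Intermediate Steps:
$t = 1$
$r{\left(Y \right)} = 4$ ($r{\left(Y \right)} = 1 - -3 = 1 + 3 = 4$)
$k{\left(q,S \right)} = -16$ ($k{\left(q,S \right)} = \left(-4\right) 4 = -16$)
$121 \left(-42\right) + k{\left(-8,8 \right)} = 121 \left(-42\right) - 16 = -5082 - 16 = -5098$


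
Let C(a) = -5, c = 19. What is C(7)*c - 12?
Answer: -107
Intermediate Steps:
C(7)*c - 12 = -5*19 - 12 = -95 - 12 = -107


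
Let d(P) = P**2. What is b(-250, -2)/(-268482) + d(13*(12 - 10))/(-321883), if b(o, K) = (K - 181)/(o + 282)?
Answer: -1916299345/921811110464 ≈ -0.0020788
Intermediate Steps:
b(o, K) = (-181 + K)/(282 + o)
b(-250, -2)/(-268482) + d(13*(12 - 10))/(-321883) = ((-181 - 2)/(282 - 250))/(-268482) + (13*(12 - 10))**2/(-321883) = (-183/32)*(-1/268482) + (13*2)**2*(-1/321883) = ((1/32)*(-183))*(-1/268482) + 26**2*(-1/321883) = -183/32*(-1/268482) + 676*(-1/321883) = 61/2863808 - 676/321883 = -1916299345/921811110464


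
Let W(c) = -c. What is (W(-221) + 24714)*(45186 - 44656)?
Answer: 13215550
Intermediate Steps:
(W(-221) + 24714)*(45186 - 44656) = (-1*(-221) + 24714)*(45186 - 44656) = (221 + 24714)*530 = 24935*530 = 13215550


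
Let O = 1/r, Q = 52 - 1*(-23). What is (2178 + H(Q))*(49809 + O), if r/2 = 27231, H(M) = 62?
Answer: 3038221490080/27231 ≈ 1.1157e+8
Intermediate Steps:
Q = 75 (Q = 52 + 23 = 75)
r = 54462 (r = 2*27231 = 54462)
O = 1/54462 ≈ 1.8361e-5
(2178 + H(Q))*(49809 + O) = (2178 + 62)*(49809 + 1/54462) = 2240*(2712697759/54462) = 3038221490080/27231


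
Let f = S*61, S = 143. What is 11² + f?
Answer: 8844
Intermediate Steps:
f = 8723 (f = 143*61 = 8723)
11² + f = 11² + 8723 = 121 + 8723 = 8844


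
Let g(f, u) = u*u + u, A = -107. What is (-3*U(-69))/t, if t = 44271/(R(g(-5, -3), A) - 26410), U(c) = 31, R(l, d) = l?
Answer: 818524/14757 ≈ 55.467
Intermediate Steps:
g(f, u) = u + u**2 (g(f, u) = u**2 + u = u + u**2)
t = -44271/26404 (t = 44271/(-3*(1 - 3) - 26410) = 44271/(-3*(-2) - 26410) = 44271/(6 - 26410) = 44271/(-26404) = 44271*(-1/26404) = -44271/26404 ≈ -1.6767)
(-3*U(-69))/t = (-3*31)/(-44271/26404) = -93*(-26404/44271) = 818524/14757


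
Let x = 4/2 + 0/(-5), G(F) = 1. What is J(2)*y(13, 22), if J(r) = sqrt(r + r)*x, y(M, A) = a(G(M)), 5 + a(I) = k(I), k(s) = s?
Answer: -16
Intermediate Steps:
a(I) = -5 + I
x = 2 (x = 4*(1/2) + 0*(-1/5) = 2 + 0 = 2)
y(M, A) = -4 (y(M, A) = -5 + 1 = -4)
J(r) = 2*sqrt(2)*sqrt(r) (J(r) = sqrt(r + r)*2 = sqrt(2*r)*2 = (sqrt(2)*sqrt(r))*2 = 2*sqrt(2)*sqrt(r))
J(2)*y(13, 22) = (2*sqrt(2)*sqrt(2))*(-4) = 4*(-4) = -16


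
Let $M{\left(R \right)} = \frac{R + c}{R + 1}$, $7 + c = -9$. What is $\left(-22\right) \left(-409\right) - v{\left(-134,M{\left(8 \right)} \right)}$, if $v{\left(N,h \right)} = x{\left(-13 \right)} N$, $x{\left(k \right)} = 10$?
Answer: $10338$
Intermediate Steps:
$c = -16$ ($c = -7 - 9 = -16$)
$M{\left(R \right)} = \frac{-16 + R}{1 + R}$ ($M{\left(R \right)} = \frac{R - 16}{R + 1} = \frac{-16 + R}{1 + R}$)
$v{\left(N,h \right)} = 10 N$
$\left(-22\right) \left(-409\right) - v{\left(-134,M{\left(8 \right)} \right)} = \left(-22\right) \left(-409\right) - 10 \left(-134\right) = 8998 - -1340 = 8998 + 1340 = 10338$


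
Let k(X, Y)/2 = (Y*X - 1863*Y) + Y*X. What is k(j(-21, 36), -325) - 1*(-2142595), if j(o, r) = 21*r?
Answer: 2370745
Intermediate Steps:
k(X, Y) = -3726*Y + 4*X*Y (k(X, Y) = 2*((Y*X - 1863*Y) + Y*X) = 2*((X*Y - 1863*Y) + X*Y) = 2*((-1863*Y + X*Y) + X*Y) = 2*(-1863*Y + 2*X*Y) = -3726*Y + 4*X*Y)
k(j(-21, 36), -325) - 1*(-2142595) = 2*(-325)*(-1863 + 2*(21*36)) - 1*(-2142595) = 2*(-325)*(-1863 + 2*756) + 2142595 = 2*(-325)*(-1863 + 1512) + 2142595 = 2*(-325)*(-351) + 2142595 = 228150 + 2142595 = 2370745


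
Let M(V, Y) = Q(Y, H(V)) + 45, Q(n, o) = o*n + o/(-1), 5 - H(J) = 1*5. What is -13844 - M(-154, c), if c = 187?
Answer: -13889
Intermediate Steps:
H(J) = 0 (H(J) = 5 - 5 = 0)
Q(n, o) = -o + n*o (Q(n, o) = n*o + o*(-1) = n*o - o = -o + n*o)
M(V, Y) = 45 (M(V, Y) = 0*(-1 + Y) + 45 = 0 + 45 = 45)
-13844 - M(-154, c) = -13844 - 1*45 = -13844 - 45 = -13889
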